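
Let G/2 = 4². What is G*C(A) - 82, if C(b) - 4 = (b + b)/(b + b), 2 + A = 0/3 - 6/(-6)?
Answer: 78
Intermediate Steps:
A = -1 (A = -2 + (0/3 - 6/(-6)) = -2 + (0*(⅓) - 6*(-⅙)) = -2 + (0 + 1) = -2 + 1 = -1)
G = 32 (G = 2*4² = 2*16 = 32)
C(b) = 5 (C(b) = 4 + (b + b)/(b + b) = 4 + (2*b)/((2*b)) = 4 + (2*b)*(1/(2*b)) = 4 + 1 = 5)
G*C(A) - 82 = 32*5 - 82 = 160 - 82 = 78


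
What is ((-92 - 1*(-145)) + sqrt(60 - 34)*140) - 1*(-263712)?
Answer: 263765 + 140*sqrt(26) ≈ 2.6448e+5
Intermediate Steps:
((-92 - 1*(-145)) + sqrt(60 - 34)*140) - 1*(-263712) = ((-92 + 145) + sqrt(26)*140) + 263712 = (53 + 140*sqrt(26)) + 263712 = 263765 + 140*sqrt(26)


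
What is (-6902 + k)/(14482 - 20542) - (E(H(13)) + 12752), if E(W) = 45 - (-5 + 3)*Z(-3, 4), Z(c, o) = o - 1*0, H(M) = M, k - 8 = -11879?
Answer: -77579527/6060 ≈ -12802.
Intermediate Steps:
k = -11871 (k = 8 - 11879 = -11871)
Z(c, o) = o (Z(c, o) = o + 0 = o)
E(W) = 53 (E(W) = 45 - (-5 + 3)*4 = 45 - (-2)*4 = 45 - 1*(-8) = 45 + 8 = 53)
(-6902 + k)/(14482 - 20542) - (E(H(13)) + 12752) = (-6902 - 11871)/(14482 - 20542) - (53 + 12752) = -18773/(-6060) - 1*12805 = -18773*(-1/6060) - 12805 = 18773/6060 - 12805 = -77579527/6060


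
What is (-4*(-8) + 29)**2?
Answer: 3721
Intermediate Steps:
(-4*(-8) + 29)**2 = (32 + 29)**2 = 61**2 = 3721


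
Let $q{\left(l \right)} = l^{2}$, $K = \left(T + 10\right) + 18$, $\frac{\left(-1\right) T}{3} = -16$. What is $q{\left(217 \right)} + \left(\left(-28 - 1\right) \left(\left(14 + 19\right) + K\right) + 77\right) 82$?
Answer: $-205799$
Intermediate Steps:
$T = 48$ ($T = \left(-3\right) \left(-16\right) = 48$)
$K = 76$ ($K = \left(48 + 10\right) + 18 = 58 + 18 = 76$)
$q{\left(217 \right)} + \left(\left(-28 - 1\right) \left(\left(14 + 19\right) + K\right) + 77\right) 82 = 217^{2} + \left(\left(-28 - 1\right) \left(\left(14 + 19\right) + 76\right) + 77\right) 82 = 47089 + \left(- 29 \left(33 + 76\right) + 77\right) 82 = 47089 + \left(\left(-29\right) 109 + 77\right) 82 = 47089 + \left(-3161 + 77\right) 82 = 47089 - 252888 = -205799$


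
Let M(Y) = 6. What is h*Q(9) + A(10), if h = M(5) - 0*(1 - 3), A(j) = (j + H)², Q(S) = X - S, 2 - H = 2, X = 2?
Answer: 58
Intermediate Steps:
H = 0 (H = 2 - 1*2 = 2 - 2 = 0)
Q(S) = 2 - S
A(j) = j² (A(j) = (j + 0)² = j²)
h = 6 (h = 6 - 0*(1 - 3) = 6 - 0*(-2) = 6 - 1*0 = 6 + 0 = 6)
h*Q(9) + A(10) = 6*(2 - 1*9) + 10² = 6*(2 - 9) + 100 = 6*(-7) + 100 = -42 + 100 = 58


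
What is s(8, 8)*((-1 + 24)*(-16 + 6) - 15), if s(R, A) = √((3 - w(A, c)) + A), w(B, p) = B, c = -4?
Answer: -245*√3 ≈ -424.35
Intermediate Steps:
s(R, A) = √3 (s(R, A) = √((3 - A) + A) = √3)
s(8, 8)*((-1 + 24)*(-16 + 6) - 15) = √3*((-1 + 24)*(-16 + 6) - 15) = √3*(23*(-10) - 15) = √3*(-230 - 15) = √3*(-245) = -245*√3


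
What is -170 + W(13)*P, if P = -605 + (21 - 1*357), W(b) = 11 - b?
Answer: 1712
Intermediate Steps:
P = -941 (P = -605 + (21 - 357) = -605 - 336 = -941)
-170 + W(13)*P = -170 + (11 - 1*13)*(-941) = -170 + (11 - 13)*(-941) = -170 - 2*(-941) = -170 + 1882 = 1712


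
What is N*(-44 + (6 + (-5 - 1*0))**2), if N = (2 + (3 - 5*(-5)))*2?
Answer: -2580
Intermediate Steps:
N = 60 (N = (2 + (3 + 25))*2 = (2 + 28)*2 = 30*2 = 60)
N*(-44 + (6 + (-5 - 1*0))**2) = 60*(-44 + (6 + (-5 - 1*0))**2) = 60*(-44 + (6 + (-5 + 0))**2) = 60*(-44 + (6 - 5)**2) = 60*(-44 + 1**2) = 60*(-44 + 1) = 60*(-43) = -2580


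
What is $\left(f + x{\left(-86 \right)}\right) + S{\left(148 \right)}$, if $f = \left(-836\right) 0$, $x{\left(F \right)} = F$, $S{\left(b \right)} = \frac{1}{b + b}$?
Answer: $- \frac{25455}{296} \approx -85.997$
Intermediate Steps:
$S{\left(b \right)} = \frac{1}{2 b}$
$f = 0$
$\left(f + x{\left(-86 \right)}\right) + S{\left(148 \right)} = \left(0 - 86\right) + \frac{1}{2 \cdot 148} = -86 + \frac{1}{2} \cdot \frac{1}{148} = -86 + \frac{1}{296} = - \frac{25455}{296}$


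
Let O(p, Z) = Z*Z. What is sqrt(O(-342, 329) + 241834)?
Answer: 5*sqrt(14003) ≈ 591.67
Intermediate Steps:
O(p, Z) = Z**2
sqrt(O(-342, 329) + 241834) = sqrt(329**2 + 241834) = sqrt(108241 + 241834) = sqrt(350075) = 5*sqrt(14003)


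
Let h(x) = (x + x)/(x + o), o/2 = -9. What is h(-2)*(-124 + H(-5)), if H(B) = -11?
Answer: -27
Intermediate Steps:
o = -18 (o = 2*(-9) = -18)
h(x) = 2*x/(-18 + x) (h(x) = (x + x)/(x - 18) = (2*x)/(-18 + x) = 2*x/(-18 + x))
h(-2)*(-124 + H(-5)) = (2*(-2)/(-18 - 2))*(-124 - 11) = (2*(-2)/(-20))*(-135) = (2*(-2)*(-1/20))*(-135) = (⅕)*(-135) = -27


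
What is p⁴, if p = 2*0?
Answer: 0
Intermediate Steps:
p = 0
p⁴ = 0⁴ = 0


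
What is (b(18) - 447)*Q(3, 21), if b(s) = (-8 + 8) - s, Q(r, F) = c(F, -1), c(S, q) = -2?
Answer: 930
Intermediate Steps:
Q(r, F) = -2
b(s) = -s (b(s) = 0 - s = -s)
(b(18) - 447)*Q(3, 21) = (-1*18 - 447)*(-2) = (-18 - 447)*(-2) = -465*(-2) = 930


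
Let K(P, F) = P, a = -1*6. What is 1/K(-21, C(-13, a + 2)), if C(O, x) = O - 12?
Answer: -1/21 ≈ -0.047619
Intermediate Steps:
a = -6
C(O, x) = -12 + O
1/K(-21, C(-13, a + 2)) = 1/(-21) = -1/21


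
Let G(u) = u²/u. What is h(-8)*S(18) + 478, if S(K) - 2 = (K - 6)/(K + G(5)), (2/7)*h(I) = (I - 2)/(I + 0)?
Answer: 44991/92 ≈ 489.03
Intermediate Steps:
G(u) = u
h(I) = 7*(-2 + I)/(2*I) (h(I) = 7*((I - 2)/(I + 0))/2 = 7*((-2 + I)/I)/2 = 7*(-2 + I)/(2*I))
S(K) = 2 + (-6 + K)/(5 + K) (S(K) = 2 + (K - 6)/(K + 5) = 2 + (-6 + K)/(5 + K))
h(-8)*S(18) + 478 = (7/2 - 7/(-8))*((4 + 3*18)/(5 + 18)) + 478 = (7/2 - 7*(-⅛))*((4 + 54)/23) + 478 = (7/2 + 7/8)*((1/23)*58) + 478 = (35/8)*(58/23) + 478 = 1015/92 + 478 = 44991/92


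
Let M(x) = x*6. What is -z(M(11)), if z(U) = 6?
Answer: -6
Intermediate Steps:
M(x) = 6*x
-z(M(11)) = -1*6 = -6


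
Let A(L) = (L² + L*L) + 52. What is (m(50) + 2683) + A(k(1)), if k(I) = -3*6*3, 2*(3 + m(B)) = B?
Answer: 8589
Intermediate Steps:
m(B) = -3 + B/2
k(I) = -54 (k(I) = -18*3 = -54)
A(L) = 52 + 2*L² (A(L) = (L² + L²) + 52 = 2*L² + 52 = 52 + 2*L²)
(m(50) + 2683) + A(k(1)) = ((-3 + (½)*50) + 2683) + (52 + 2*(-54)²) = ((-3 + 25) + 2683) + (52 + 2*2916) = (22 + 2683) + (52 + 5832) = 2705 + 5884 = 8589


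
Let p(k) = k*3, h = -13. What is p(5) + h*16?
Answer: -193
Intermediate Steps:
p(k) = 3*k
p(5) + h*16 = 3*5 - 13*16 = 15 - 208 = -193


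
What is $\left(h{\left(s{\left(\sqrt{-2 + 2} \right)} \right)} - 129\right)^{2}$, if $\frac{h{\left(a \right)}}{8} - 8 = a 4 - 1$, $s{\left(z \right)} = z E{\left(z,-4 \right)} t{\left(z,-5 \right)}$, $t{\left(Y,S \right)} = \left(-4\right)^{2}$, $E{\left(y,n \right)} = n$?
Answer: $5329$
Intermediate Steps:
$t{\left(Y,S \right)} = 16$
$s{\left(z \right)} = - 64 z$ ($s{\left(z \right)} = z \left(-4\right) 16 = - 4 z 16 = - 64 z$)
$h{\left(a \right)} = 56 + 32 a$ ($h{\left(a \right)} = 64 + 8 \left(a 4 - 1\right) = 64 + 8 \left(4 a - 1\right) = 64 + 8 \left(-1 + 4 a\right) = 64 + \left(-8 + 32 a\right) = 56 + 32 a$)
$\left(h{\left(s{\left(\sqrt{-2 + 2} \right)} \right)} - 129\right)^{2} = \left(\left(56 + 32 \left(- 64 \sqrt{-2 + 2}\right)\right) - 129\right)^{2} = \left(\left(56 + 32 \left(- 64 \sqrt{0}\right)\right) - 129\right)^{2} = \left(\left(56 + 32 \left(\left(-64\right) 0\right)\right) - 129\right)^{2} = \left(\left(56 + 32 \cdot 0\right) - 129\right)^{2} = \left(\left(56 + 0\right) - 129\right)^{2} = \left(56 - 129\right)^{2} = \left(-73\right)^{2} = 5329$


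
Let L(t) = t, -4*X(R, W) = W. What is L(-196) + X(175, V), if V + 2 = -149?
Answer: -633/4 ≈ -158.25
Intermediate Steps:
V = -151 (V = -2 - 149 = -151)
X(R, W) = -W/4
L(-196) + X(175, V) = -196 - ¼*(-151) = -196 + 151/4 = -633/4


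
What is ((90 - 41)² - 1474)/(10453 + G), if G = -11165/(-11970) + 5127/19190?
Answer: 80051085/902772434 ≈ 0.088673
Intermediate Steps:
G = 103619/86355 (G = -11165*(-1/11970) + 5127*(1/19190) = 319/342 + 5127/19190 = 103619/86355 ≈ 1.1999)
((90 - 41)² - 1474)/(10453 + G) = ((90 - 41)² - 1474)/(10453 + 103619/86355) = (49² - 1474)/(902772434/86355) = (2401 - 1474)*(86355/902772434) = 927*(86355/902772434) = 80051085/902772434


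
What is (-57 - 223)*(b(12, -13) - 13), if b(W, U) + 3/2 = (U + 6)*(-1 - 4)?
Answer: -5740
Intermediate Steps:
b(W, U) = -63/2 - 5*U (b(W, U) = -3/2 + (U + 6)*(-1 - 4) = -3/2 + (6 + U)*(-5) = -3/2 + (-30 - 5*U) = -63/2 - 5*U)
(-57 - 223)*(b(12, -13) - 13) = (-57 - 223)*((-63/2 - 5*(-13)) - 13) = -280*((-63/2 + 65) - 13) = -280*(67/2 - 13) = -280*41/2 = -5740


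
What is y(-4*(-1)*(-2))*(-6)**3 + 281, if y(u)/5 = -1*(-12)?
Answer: -12679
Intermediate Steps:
y(u) = 60 (y(u) = 5*(-1*(-12)) = 5*12 = 60)
y(-4*(-1)*(-2))*(-6)**3 + 281 = 60*(-6)**3 + 281 = 60*(-216) + 281 = -12960 + 281 = -12679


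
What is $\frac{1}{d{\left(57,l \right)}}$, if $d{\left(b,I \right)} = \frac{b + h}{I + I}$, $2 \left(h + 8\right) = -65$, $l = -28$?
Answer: $- \frac{112}{33} \approx -3.3939$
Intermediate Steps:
$h = - \frac{81}{2}$ ($h = -8 + \frac{1}{2} \left(-65\right) = -8 - \frac{65}{2} = - \frac{81}{2} \approx -40.5$)
$d{\left(b,I \right)} = \frac{- \frac{81}{2} + b}{2 I}$ ($d{\left(b,I \right)} = \frac{b - \frac{81}{2}}{I + I} = \frac{- \frac{81}{2} + b}{2 I}$)
$\frac{1}{d{\left(57,l \right)}} = \frac{1}{\frac{1}{4} \frac{1}{-28} \left(-81 + 2 \cdot 57\right)} = \frac{1}{\frac{1}{4} \left(- \frac{1}{28}\right) \left(-81 + 114\right)} = \frac{1}{\frac{1}{4} \left(- \frac{1}{28}\right) 33} = \frac{1}{- \frac{33}{112}} = - \frac{112}{33}$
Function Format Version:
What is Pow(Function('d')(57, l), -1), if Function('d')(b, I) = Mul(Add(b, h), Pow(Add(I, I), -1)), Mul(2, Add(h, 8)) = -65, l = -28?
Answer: Rational(-112, 33) ≈ -3.3939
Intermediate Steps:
h = Rational(-81, 2) (h = Add(-8, Mul(Rational(1, 2), -65)) = Add(-8, Rational(-65, 2)) = Rational(-81, 2) ≈ -40.500)
Function('d')(b, I) = Mul(Rational(1, 2), Pow(I, -1), Add(Rational(-81, 2), b)) (Function('d')(b, I) = Mul(Add(b, Rational(-81, 2)), Pow(Add(I, I), -1)) = Mul(Add(Rational(-81, 2), b), Pow(Mul(2, I), -1)) = Mul(Add(Rational(-81, 2), b), Mul(Rational(1, 2), Pow(I, -1))) = Mul(Rational(1, 2), Pow(I, -1), Add(Rational(-81, 2), b)))
Pow(Function('d')(57, l), -1) = Pow(Mul(Rational(1, 4), Pow(-28, -1), Add(-81, Mul(2, 57))), -1) = Pow(Mul(Rational(1, 4), Rational(-1, 28), Add(-81, 114)), -1) = Pow(Mul(Rational(1, 4), Rational(-1, 28), 33), -1) = Pow(Rational(-33, 112), -1) = Rational(-112, 33)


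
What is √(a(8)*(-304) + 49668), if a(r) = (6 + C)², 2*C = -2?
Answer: 2*√10517 ≈ 205.10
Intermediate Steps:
C = -1 (C = (½)*(-2) = -1)
a(r) = 25 (a(r) = (6 - 1)² = 5² = 25)
√(a(8)*(-304) + 49668) = √(25*(-304) + 49668) = √(-7600 + 49668) = √42068 = 2*√10517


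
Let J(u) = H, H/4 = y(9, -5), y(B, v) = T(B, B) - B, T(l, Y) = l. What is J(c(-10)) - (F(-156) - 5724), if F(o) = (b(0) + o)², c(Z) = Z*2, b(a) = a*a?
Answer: -18612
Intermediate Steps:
b(a) = a²
c(Z) = 2*Z
y(B, v) = 0 (y(B, v) = B - B = 0)
H = 0 (H = 4*0 = 0)
F(o) = o² (F(o) = (0² + o)² = (0 + o)² = o²)
J(u) = 0
J(c(-10)) - (F(-156) - 5724) = 0 - ((-156)² - 5724) = 0 - (24336 - 5724) = 0 - 1*18612 = 0 - 18612 = -18612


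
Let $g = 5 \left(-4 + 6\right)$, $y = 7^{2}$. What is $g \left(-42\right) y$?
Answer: $-20580$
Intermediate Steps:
$y = 49$
$g = 10$ ($g = 5 \cdot 2 = 10$)
$g \left(-42\right) y = 10 \left(-42\right) 49 = \left(-420\right) 49 = -20580$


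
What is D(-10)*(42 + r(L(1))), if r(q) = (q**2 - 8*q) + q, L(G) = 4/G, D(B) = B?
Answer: -300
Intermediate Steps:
r(q) = q**2 - 7*q
D(-10)*(42 + r(L(1))) = -10*(42 + (4/1)*(-7 + 4/1)) = -10*(42 + (4*1)*(-7 + 4*1)) = -10*(42 + 4*(-7 + 4)) = -10*(42 + 4*(-3)) = -10*(42 - 12) = -10*30 = -300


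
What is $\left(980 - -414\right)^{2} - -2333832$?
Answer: $4277068$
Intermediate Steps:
$\left(980 - -414\right)^{2} - -2333832 = \left(980 + 414\right)^{2} + 2333832 = 1394^{2} + 2333832 = 1943236 + 2333832 = 4277068$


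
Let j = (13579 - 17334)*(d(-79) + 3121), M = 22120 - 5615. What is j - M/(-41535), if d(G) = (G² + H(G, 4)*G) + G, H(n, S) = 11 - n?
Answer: -67781918504/8307 ≈ -8.1596e+6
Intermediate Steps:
M = 16505
d(G) = G + G² + G*(11 - G) (d(G) = (G² + (11 - G)*G) + G = (G² + G*(11 - G)) + G = G + G² + G*(11 - G))
j = -8159615 (j = (13579 - 17334)*(12*(-79) + 3121) = -3755*(-948 + 3121) = -3755*2173 = -8159615)
j - M/(-41535) = -8159615 - 16505/(-41535) = -8159615 - 16505*(-1)/41535 = -8159615 - 1*(-3301/8307) = -8159615 + 3301/8307 = -67781918504/8307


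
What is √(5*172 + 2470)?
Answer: 3*√370 ≈ 57.706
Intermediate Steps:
√(5*172 + 2470) = √(860 + 2470) = √3330 = 3*√370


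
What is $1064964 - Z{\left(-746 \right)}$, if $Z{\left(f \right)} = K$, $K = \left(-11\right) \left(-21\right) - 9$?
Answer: $1064742$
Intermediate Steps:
$K = 222$ ($K = 231 - 9 = 222$)
$Z{\left(f \right)} = 222$
$1064964 - Z{\left(-746 \right)} = 1064964 - 222 = 1064742$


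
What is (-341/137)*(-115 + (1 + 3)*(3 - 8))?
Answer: 46035/137 ≈ 336.02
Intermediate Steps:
(-341/137)*(-115 + (1 + 3)*(3 - 8)) = (-341*1/137)*(-115 + 4*(-5)) = -341*(-115 - 20)/137 = -341/137*(-135) = 46035/137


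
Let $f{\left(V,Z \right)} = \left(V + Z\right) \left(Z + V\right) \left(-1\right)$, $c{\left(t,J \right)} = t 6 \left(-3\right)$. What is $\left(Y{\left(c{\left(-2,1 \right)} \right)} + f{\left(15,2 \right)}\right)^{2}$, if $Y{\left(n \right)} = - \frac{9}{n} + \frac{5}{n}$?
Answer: $\frac{6770404}{81} \approx 83585.0$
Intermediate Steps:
$c{\left(t,J \right)} = - 18 t$ ($c{\left(t,J \right)} = 6 t \left(-3\right) = - 18 t$)
$f{\left(V,Z \right)} = - \left(V + Z\right)^{2}$ ($f{\left(V,Z \right)} = \left(V + Z\right) \left(V + Z\right) \left(-1\right) = \left(V + Z\right)^{2} \left(-1\right) = - \left(V + Z\right)^{2}$)
$Y{\left(n \right)} = - \frac{4}{n}$
$\left(Y{\left(c{\left(-2,1 \right)} \right)} + f{\left(15,2 \right)}\right)^{2} = \left(- \frac{4}{\left(-18\right) \left(-2\right)} - \left(15 + 2\right)^{2}\right)^{2} = \left(- \frac{4}{36} - 17^{2}\right)^{2} = \left(\left(-4\right) \frac{1}{36} - 289\right)^{2} = \left(- \frac{1}{9} - 289\right)^{2} = \left(- \frac{2602}{9}\right)^{2} = \frac{6770404}{81}$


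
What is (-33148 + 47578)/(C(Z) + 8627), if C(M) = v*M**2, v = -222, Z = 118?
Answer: -14430/3082501 ≈ -0.0046813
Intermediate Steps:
C(M) = -222*M**2
(-33148 + 47578)/(C(Z) + 8627) = (-33148 + 47578)/(-222*118**2 + 8627) = 14430/(-222*13924 + 8627) = 14430/(-3091128 + 8627) = 14430/(-3082501) = 14430*(-1/3082501) = -14430/3082501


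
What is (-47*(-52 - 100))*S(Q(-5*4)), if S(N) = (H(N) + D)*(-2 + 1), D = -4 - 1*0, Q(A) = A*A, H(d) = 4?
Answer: 0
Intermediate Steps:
Q(A) = A²
D = -4 (D = -4 + 0 = -4)
S(N) = 0 (S(N) = (4 - 4)*(-2 + 1) = 0*(-1) = 0)
(-47*(-52 - 100))*S(Q(-5*4)) = -47*(-52 - 100)*0 = -47*(-152)*0 = 7144*0 = 0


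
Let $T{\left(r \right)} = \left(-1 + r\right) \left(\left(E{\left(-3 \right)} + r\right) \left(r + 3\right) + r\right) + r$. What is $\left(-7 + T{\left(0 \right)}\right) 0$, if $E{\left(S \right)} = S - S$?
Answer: $0$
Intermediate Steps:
$E{\left(S \right)} = 0$
$T{\left(r \right)} = r + \left(-1 + r\right) \left(r + r \left(3 + r\right)\right)$ ($T{\left(r \right)} = \left(-1 + r\right) \left(\left(0 + r\right) \left(r + 3\right) + r\right) + r = \left(-1 + r\right) \left(r \left(3 + r\right) + r\right) + r = \left(-1 + r\right) \left(r + r \left(3 + r\right)\right) + r = r + \left(-1 + r\right) \left(r + r \left(3 + r\right)\right)$)
$\left(-7 + T{\left(0 \right)}\right) 0 = \left(-7 + 0 \left(-3 + 0^{2} + 3 \cdot 0\right)\right) 0 = \left(-7 + 0 \left(-3 + 0 + 0\right)\right) 0 = \left(-7 + 0 \left(-3\right)\right) 0 = \left(-7 + 0\right) 0 = \left(-7\right) 0 = 0$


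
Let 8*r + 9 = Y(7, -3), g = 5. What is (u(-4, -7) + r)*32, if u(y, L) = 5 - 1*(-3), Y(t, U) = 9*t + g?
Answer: 492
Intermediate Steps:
Y(t, U) = 5 + 9*t (Y(t, U) = 9*t + 5 = 5 + 9*t)
u(y, L) = 8 (u(y, L) = 5 + 3 = 8)
r = 59/8 (r = -9/8 + (5 + 9*7)/8 = -9/8 + (5 + 63)/8 = -9/8 + (⅛)*68 = -9/8 + 17/2 = 59/8 ≈ 7.3750)
(u(-4, -7) + r)*32 = (8 + 59/8)*32 = (123/8)*32 = 492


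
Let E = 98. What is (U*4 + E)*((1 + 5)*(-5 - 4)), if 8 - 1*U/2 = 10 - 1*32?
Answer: -18252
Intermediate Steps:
U = 60 (U = 16 - 2*(10 - 1*32) = 16 - 2*(10 - 32) = 16 - 2*(-22) = 16 + 44 = 60)
(U*4 + E)*((1 + 5)*(-5 - 4)) = (60*4 + 98)*((1 + 5)*(-5 - 4)) = (240 + 98)*(6*(-9)) = 338*(-54) = -18252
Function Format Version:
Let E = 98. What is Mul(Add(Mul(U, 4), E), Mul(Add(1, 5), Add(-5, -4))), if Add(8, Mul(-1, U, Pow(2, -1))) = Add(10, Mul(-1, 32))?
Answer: -18252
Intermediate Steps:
U = 60 (U = Add(16, Mul(-2, Add(10, Mul(-1, 32)))) = Add(16, Mul(-2, Add(10, -32))) = Add(16, Mul(-2, -22)) = Add(16, 44) = 60)
Mul(Add(Mul(U, 4), E), Mul(Add(1, 5), Add(-5, -4))) = Mul(Add(Mul(60, 4), 98), Mul(Add(1, 5), Add(-5, -4))) = Mul(Add(240, 98), Mul(6, -9)) = Mul(338, -54) = -18252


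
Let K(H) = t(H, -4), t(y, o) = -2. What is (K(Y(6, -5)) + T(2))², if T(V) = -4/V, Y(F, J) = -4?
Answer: 16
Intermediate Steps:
K(H) = -2
(K(Y(6, -5)) + T(2))² = (-2 - 4/2)² = (-2 - 4*½)² = (-2 - 2)² = (-4)² = 16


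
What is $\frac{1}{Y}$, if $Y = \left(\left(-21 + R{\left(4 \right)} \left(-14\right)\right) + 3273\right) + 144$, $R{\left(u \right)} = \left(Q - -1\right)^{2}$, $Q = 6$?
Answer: $\frac{1}{2710} \approx 0.000369$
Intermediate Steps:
$R{\left(u \right)} = 49$ ($R{\left(u \right)} = \left(6 - -1\right)^{2} = \left(6 + 1\right)^{2} = 7^{2} = 49$)
$Y = 2710$ ($Y = \left(\left(-21 + 49 \left(-14\right)\right) + 3273\right) + 144 = \left(\left(-21 - 686\right) + 3273\right) + 144 = \left(-707 + 3273\right) + 144 = 2566 + 144 = 2710$)
$\frac{1}{Y} = \frac{1}{2710}$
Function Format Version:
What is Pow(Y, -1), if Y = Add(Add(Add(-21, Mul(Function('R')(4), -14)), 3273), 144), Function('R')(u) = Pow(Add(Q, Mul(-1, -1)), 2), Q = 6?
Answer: Rational(1, 2710) ≈ 0.00036900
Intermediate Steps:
Function('R')(u) = 49 (Function('R')(u) = Pow(Add(6, Mul(-1, -1)), 2) = Pow(Add(6, 1), 2) = Pow(7, 2) = 49)
Y = 2710 (Y = Add(Add(Add(-21, Mul(49, -14)), 3273), 144) = Add(Add(Add(-21, -686), 3273), 144) = Add(Add(-707, 3273), 144) = Add(2566, 144) = 2710)
Pow(Y, -1) = Pow(2710, -1) = Rational(1, 2710)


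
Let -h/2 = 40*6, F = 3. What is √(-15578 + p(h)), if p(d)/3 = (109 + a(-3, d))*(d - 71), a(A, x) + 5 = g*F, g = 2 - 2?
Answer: I*√187490 ≈ 433.0*I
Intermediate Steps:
g = 0
h = -480 (h = -80*6 = -2*240 = -480)
a(A, x) = -5 (a(A, x) = -5 + 0*3 = -5 + 0 = -5)
p(d) = -22152 + 312*d (p(d) = 3*((109 - 5)*(d - 71)) = 3*(104*(-71 + d)) = 3*(-7384 + 104*d) = -22152 + 312*d)
√(-15578 + p(h)) = √(-15578 + (-22152 + 312*(-480))) = √(-15578 + (-22152 - 149760)) = √(-15578 - 171912) = √(-187490) = I*√187490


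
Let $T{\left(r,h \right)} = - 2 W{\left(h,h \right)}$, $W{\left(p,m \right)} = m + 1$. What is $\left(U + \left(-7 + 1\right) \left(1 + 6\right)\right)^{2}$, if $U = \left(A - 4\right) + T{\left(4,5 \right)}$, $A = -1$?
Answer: $3481$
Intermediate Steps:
$W{\left(p,m \right)} = 1 + m$
$T{\left(r,h \right)} = -2 - 2 h$ ($T{\left(r,h \right)} = - 2 \left(1 + h\right) = -2 - 2 h$)
$U = -17$ ($U = \left(-1 - 4\right) - 12 = -5 - 12 = -17$)
$\left(U + \left(-7 + 1\right) \left(1 + 6\right)\right)^{2} = \left(-17 + \left(-7 + 1\right) \left(1 + 6\right)\right)^{2} = \left(-17 - 42\right)^{2} = \left(-59\right)^{2} = 3481$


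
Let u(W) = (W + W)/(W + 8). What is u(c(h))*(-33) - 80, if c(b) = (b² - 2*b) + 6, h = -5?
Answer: -6626/49 ≈ -135.22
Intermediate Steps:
c(b) = 6 + b² - 2*b
u(W) = 2*W/(8 + W) (u(W) = (2*W)/(8 + W) = 2*W/(8 + W))
u(c(h))*(-33) - 80 = (2*(6 + (-5)² - 2*(-5))/(8 + (6 + (-5)² - 2*(-5))))*(-33) - 80 = (2*(6 + 25 + 10)/(8 + (6 + 25 + 10)))*(-33) - 80 = (2*41/(8 + 41))*(-33) - 80 = (2*41/49)*(-33) - 80 = (2*41*(1/49))*(-33) - 80 = (82/49)*(-33) - 80 = -2706/49 - 80 = -6626/49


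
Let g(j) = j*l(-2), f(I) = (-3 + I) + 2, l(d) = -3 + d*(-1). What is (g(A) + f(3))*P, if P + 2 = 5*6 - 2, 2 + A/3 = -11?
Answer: 1066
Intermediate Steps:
A = -39 (A = -6 + 3*(-11) = -6 - 33 = -39)
l(d) = -3 - d
f(I) = -1 + I
P = 26 (P = -2 + (5*6 - 2) = -2 + (30 - 2) = -2 + 28 = 26)
g(j) = -j (g(j) = j*(-3 - 1*(-2)) = j*(-3 + 2) = j*(-1) = -j)
(g(A) + f(3))*P = (-1*(-39) + (-1 + 3))*26 = (39 + 2)*26 = 41*26 = 1066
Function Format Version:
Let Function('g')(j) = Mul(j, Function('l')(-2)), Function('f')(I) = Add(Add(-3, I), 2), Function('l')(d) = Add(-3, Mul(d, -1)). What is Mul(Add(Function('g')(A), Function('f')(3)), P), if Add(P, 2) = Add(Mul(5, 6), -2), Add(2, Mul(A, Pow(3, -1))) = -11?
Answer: 1066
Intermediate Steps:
A = -39 (A = Add(-6, Mul(3, -11)) = Add(-6, -33) = -39)
Function('l')(d) = Add(-3, Mul(-1, d))
Function('f')(I) = Add(-1, I)
P = 26 (P = Add(-2, Add(Mul(5, 6), -2)) = Add(-2, Add(30, -2)) = Add(-2, 28) = 26)
Function('g')(j) = Mul(-1, j) (Function('g')(j) = Mul(j, Add(-3, Mul(-1, -2))) = Mul(j, Add(-3, 2)) = Mul(j, -1) = Mul(-1, j))
Mul(Add(Function('g')(A), Function('f')(3)), P) = Mul(Add(Mul(-1, -39), Add(-1, 3)), 26) = Mul(Add(39, 2), 26) = Mul(41, 26) = 1066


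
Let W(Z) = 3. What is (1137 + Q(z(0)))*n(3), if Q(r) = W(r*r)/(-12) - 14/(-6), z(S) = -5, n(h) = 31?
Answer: 423739/12 ≈ 35312.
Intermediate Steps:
Q(r) = 25/12 (Q(r) = 3/(-12) - 14/(-6) = 3*(-1/12) - 14*(-⅙) = -¼ + 7/3 = 25/12)
(1137 + Q(z(0)))*n(3) = (1137 + 25/12)*31 = (13669/12)*31 = 423739/12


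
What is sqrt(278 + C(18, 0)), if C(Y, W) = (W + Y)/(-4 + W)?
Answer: sqrt(1094)/2 ≈ 16.538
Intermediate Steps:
C(Y, W) = (W + Y)/(-4 + W)
sqrt(278 + C(18, 0)) = sqrt(278 + (0 + 18)/(-4 + 0)) = sqrt(278 + 18/(-4)) = sqrt(278 - 1/4*18) = sqrt(278 - 9/2) = sqrt(547/2) = sqrt(1094)/2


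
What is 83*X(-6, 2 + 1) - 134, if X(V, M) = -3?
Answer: -383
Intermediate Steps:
83*X(-6, 2 + 1) - 134 = 83*(-3) - 134 = -249 - 134 = -383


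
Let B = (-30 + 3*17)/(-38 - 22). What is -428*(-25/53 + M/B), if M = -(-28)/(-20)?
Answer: -80036/53 ≈ -1510.1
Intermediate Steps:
B = -7/20 (B = (-30 + 51)/(-60) = 21*(-1/60) = -7/20 ≈ -0.35000)
M = -7/5 (M = -(-28)*(-1)/20 = -1*7/5 = -7/5 ≈ -1.4000)
-428*(-25/53 + M/B) = -428*(-25/53 - 7/(5*(-7/20))) = -428*(-25*1/53 - 7/5*(-20/7)) = -428*(-25/53 + 4) = -428*187/53 = -80036/53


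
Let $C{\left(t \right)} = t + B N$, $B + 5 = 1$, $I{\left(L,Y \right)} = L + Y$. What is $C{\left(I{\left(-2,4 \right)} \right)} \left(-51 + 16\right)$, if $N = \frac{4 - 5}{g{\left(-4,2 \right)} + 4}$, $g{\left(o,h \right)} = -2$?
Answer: $-140$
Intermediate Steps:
$N = - \frac{1}{2}$ ($N = \frac{4 - 5}{-2 + 4} = - \frac{1}{2} \approx -0.5$)
$B = -4$ ($B = -5 + 1 = -4$)
$C{\left(t \right)} = 2 + t$ ($C{\left(t \right)} = t - -2 = t + 2 = 2 + t$)
$C{\left(I{\left(-2,4 \right)} \right)} \left(-51 + 16\right) = \left(2 + \left(-2 + 4\right)\right) \left(-51 + 16\right) = \left(2 + 2\right) \left(-35\right) = 4 \left(-35\right) = -140$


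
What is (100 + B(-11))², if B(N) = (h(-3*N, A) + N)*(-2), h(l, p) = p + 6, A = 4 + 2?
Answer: 9604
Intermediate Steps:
A = 6
h(l, p) = 6 + p
B(N) = -24 - 2*N (B(N) = ((6 + 6) + N)*(-2) = (12 + N)*(-2) = -24 - 2*N)
(100 + B(-11))² = (100 + (-24 - 2*(-11)))² = (100 + (-24 + 22))² = (100 - 2)² = 98² = 9604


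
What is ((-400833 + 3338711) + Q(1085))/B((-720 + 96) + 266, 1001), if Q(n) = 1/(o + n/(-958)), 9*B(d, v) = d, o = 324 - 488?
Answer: -2091435682536/28317263 ≈ -73857.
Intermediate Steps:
o = -164
B(d, v) = d/9
Q(n) = 1/(-164 - n/958) (Q(n) = 1/(-164 + n/(-958)) = 1/(-164 + n*(-1/958)) = 1/(-164 - n/958))
((-400833 + 3338711) + Q(1085))/B((-720 + 96) + 266, 1001) = ((-400833 + 3338711) - 958/(157112 + 1085))/((((-720 + 96) + 266)/9)) = (2937878 - 958/158197)/(((-624 + 266)/9)) = (2937878 - 958*1/158197)/(((1/9)*(-358))) = (2937878 - 958/158197)/(-358/9) = (464763485008/158197)*(-9/358) = -2091435682536/28317263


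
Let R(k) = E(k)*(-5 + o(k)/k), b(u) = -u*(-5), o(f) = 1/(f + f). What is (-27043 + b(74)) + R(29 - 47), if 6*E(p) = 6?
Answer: -17287343/648 ≈ -26678.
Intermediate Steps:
E(p) = 1 (E(p) = (⅙)*6 = 1)
o(f) = 1/(2*f)
b(u) = 5*u
R(k) = -5 + 1/(2*k²) (R(k) = 1*(-5 + (1/(2*k))/k) = 1*(-5 + 1/(2*k²)) = -5 + 1/(2*k²))
(-27043 + b(74)) + R(29 - 47) = (-27043 + 5*74) + (-5 + 1/(2*(29 - 47)²)) = (-27043 + 370) + (-5 + (½)/(-18)²) = -26673 + (-5 + (½)*(1/324)) = -26673 + (-5 + 1/648) = -26673 - 3239/648 = -17287343/648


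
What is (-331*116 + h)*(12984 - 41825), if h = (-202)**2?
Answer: -69449128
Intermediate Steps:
h = 40804
(-331*116 + h)*(12984 - 41825) = (-331*116 + 40804)*(12984 - 41825) = (-38396 + 40804)*(-28841) = 2408*(-28841) = -69449128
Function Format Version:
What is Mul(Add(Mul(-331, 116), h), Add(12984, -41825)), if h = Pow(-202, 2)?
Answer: -69449128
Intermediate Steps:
h = 40804
Mul(Add(Mul(-331, 116), h), Add(12984, -41825)) = Mul(Add(Mul(-331, 116), 40804), Add(12984, -41825)) = Mul(Add(-38396, 40804), -28841) = Mul(2408, -28841) = -69449128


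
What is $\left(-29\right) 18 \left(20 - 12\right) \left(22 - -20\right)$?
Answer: $-175392$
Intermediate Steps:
$\left(-29\right) 18 \left(20 - 12\right) \left(22 - -20\right) = - 522 \cdot 8 \left(22 + 20\right) = - 522 \cdot 8 \cdot 42 = \left(-522\right) 336 = -175392$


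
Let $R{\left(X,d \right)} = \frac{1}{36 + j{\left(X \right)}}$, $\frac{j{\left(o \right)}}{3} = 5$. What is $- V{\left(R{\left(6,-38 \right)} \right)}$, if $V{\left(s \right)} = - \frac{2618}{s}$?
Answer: $133518$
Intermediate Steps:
$j{\left(o \right)} = 15$ ($j{\left(o \right)} = 3 \cdot 5 = 15$)
$R{\left(X,d \right)} = \frac{1}{51}$ ($R{\left(X,d \right)} = \frac{1}{36 + 15} = \frac{1}{51}$)
$- V{\left(R{\left(6,-38 \right)} \right)} = - \left(-2618\right) \frac{1}{\frac{1}{51}} = - \left(-2618\right) 51 = \left(-1\right) \left(-133518\right) = 133518$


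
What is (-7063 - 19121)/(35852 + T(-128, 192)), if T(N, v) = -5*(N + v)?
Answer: -2182/2961 ≈ -0.73691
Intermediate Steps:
T(N, v) = -5*N - 5*v
(-7063 - 19121)/(35852 + T(-128, 192)) = (-7063 - 19121)/(35852 + (-5*(-128) - 5*192)) = -26184/(35852 + (640 - 960)) = -26184/(35852 - 320) = -26184/35532 = -26184*1/35532 = -2182/2961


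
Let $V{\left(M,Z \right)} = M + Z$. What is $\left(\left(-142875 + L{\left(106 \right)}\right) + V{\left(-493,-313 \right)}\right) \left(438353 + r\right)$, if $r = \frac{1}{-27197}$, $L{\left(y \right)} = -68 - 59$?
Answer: $- \frac{1714462659544320}{27197} \approx -6.3039 \cdot 10^{10}$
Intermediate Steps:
$L{\left(y \right)} = -127$ ($L{\left(y \right)} = -68 - 59 = -127$)
$r = - \frac{1}{27197} \approx -3.6769 \cdot 10^{-5}$
$\left(\left(-142875 + L{\left(106 \right)}\right) + V{\left(-493,-313 \right)}\right) \left(438353 + r\right) = \left(\left(-142875 - 127\right) - 806\right) \left(438353 - \frac{1}{27197}\right) = \left(-143002 - 806\right) \frac{11921886540}{27197} = \left(-143808\right) \frac{11921886540}{27197} = - \frac{1714462659544320}{27197}$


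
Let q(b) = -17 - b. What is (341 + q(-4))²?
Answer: 107584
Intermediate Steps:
(341 + q(-4))² = (341 + (-17 - 1*(-4)))² = (341 + (-17 + 4))² = (341 - 13)² = 328² = 107584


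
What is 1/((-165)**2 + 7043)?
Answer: 1/34268 ≈ 2.9182e-5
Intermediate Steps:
1/((-165)**2 + 7043) = 1/(27225 + 7043) = 1/34268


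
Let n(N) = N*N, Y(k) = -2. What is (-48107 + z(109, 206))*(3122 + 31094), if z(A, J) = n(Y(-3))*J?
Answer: -1617835128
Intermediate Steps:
n(N) = N**2
z(A, J) = 4*J (z(A, J) = (-2)**2*J = 4*J)
(-48107 + z(109, 206))*(3122 + 31094) = (-48107 + 4*206)*(3122 + 31094) = (-48107 + 824)*34216 = -47283*34216 = -1617835128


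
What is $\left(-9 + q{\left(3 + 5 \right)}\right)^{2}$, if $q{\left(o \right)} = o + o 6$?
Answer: $2209$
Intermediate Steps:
$q{\left(o \right)} = 7 o$ ($q{\left(o \right)} = o + 6 o = 7 o$)
$\left(-9 + q{\left(3 + 5 \right)}\right)^{2} = \left(-9 + 7 \left(3 + 5\right)\right)^{2} = \left(-9 + 7 \cdot 8\right)^{2} = \left(-9 + 56\right)^{2} = 47^{2} = 2209$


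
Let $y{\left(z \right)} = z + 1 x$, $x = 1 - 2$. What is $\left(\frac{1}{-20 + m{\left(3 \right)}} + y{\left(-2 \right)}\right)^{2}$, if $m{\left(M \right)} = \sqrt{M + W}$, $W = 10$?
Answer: $\frac{1394774}{149769} + \frac{2362 \sqrt{13}}{149769} \approx 9.3697$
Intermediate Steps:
$x = -1$ ($x = 1 - 2 = -1$)
$m{\left(M \right)} = \sqrt{10 + M}$ ($m{\left(M \right)} = \sqrt{M + 10} = \sqrt{10 + M}$)
$y{\left(z \right)} = -1 + z$ ($y{\left(z \right)} = z + 1 \left(-1\right) = z - 1 = -1 + z$)
$\left(\frac{1}{-20 + m{\left(3 \right)}} + y{\left(-2 \right)}\right)^{2} = \left(\frac{1}{-20 + \sqrt{10 + 3}} - 3\right)^{2} = \left(\frac{1}{-20 + \sqrt{13}} - 3\right)^{2} = \left(-3 + \frac{1}{-20 + \sqrt{13}}\right)^{2}$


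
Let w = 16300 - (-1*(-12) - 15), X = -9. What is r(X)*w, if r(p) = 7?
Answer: 114121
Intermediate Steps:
w = 16303 (w = 16300 - (12 - 15) = 16300 - 1*(-3) = 16300 + 3 = 16303)
r(X)*w = 7*16303 = 114121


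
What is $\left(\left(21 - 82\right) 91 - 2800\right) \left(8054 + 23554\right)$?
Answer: $-263958408$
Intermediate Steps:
$\left(\left(21 - 82\right) 91 - 2800\right) \left(8054 + 23554\right) = \left(\left(-61\right) 91 - 2800\right) 31608 = \left(-5551 - 2800\right) 31608 = \left(-8351\right) 31608 = -263958408$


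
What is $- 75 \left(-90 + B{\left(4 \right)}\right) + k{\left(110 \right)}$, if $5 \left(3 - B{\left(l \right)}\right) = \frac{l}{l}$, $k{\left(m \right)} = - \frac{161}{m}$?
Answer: $\frac{719239}{110} \approx 6538.5$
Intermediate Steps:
$B{\left(l \right)} = \frac{14}{5}$ ($B{\left(l \right)} = 3 - \frac{l \frac{1}{l}}{5} = 3 - \frac{1}{5} = \frac{14}{5}$)
$- 75 \left(-90 + B{\left(4 \right)}\right) + k{\left(110 \right)} = - 75 \left(-90 + \frac{14}{5}\right) - \frac{161}{110} = \left(-75\right) \left(- \frac{436}{5}\right) - \frac{161}{110} = 6540 - \frac{161}{110} = \frac{719239}{110}$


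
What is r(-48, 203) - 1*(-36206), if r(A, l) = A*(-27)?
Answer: 37502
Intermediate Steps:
r(A, l) = -27*A
r(-48, 203) - 1*(-36206) = -27*(-48) - 1*(-36206) = 1296 + 36206 = 37502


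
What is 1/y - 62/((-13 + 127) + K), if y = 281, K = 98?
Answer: -8605/29786 ≈ -0.28889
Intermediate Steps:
1/y - 62/((-13 + 127) + K) = 1/281 - 62/((-13 + 127) + 98) = 1/281 - 62/(114 + 98) = 1/281 - 62/212 = 1/281 + (1/212)*(-62) = 1/281 - 31/106 = -8605/29786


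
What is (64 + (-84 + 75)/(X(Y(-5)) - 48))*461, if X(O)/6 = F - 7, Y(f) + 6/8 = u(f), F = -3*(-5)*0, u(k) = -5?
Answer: 295501/10 ≈ 29550.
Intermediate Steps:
F = 0 (F = 15*0 = 0)
Y(f) = -23/4 (Y(f) = -¾ - 5 = -23/4)
X(O) = -42 (X(O) = 6*(0 - 7) = 6*(-7) = -42)
(64 + (-84 + 75)/(X(Y(-5)) - 48))*461 = (64 + (-84 + 75)/(-42 - 48))*461 = (64 - 9/(-90))*461 = (64 - 9*(-1/90))*461 = (64 + ⅒)*461 = (641/10)*461 = 295501/10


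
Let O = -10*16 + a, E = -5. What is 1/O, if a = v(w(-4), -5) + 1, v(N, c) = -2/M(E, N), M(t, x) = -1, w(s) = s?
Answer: -1/157 ≈ -0.0063694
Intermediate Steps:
v(N, c) = 2 (v(N, c) = -2/(-1) = -2*(-1) = 2)
a = 3 (a = 2 + 1 = 3)
O = -157 (O = -10*16 + 3 = -160 + 3 = -157)
1/O = 1/(-157) = -1/157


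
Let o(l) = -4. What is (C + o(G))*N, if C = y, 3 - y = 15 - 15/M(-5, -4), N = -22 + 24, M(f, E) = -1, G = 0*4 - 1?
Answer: -62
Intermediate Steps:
G = -1 (G = 0 - 1 = -1)
N = 2
y = -27 (y = 3 - (15 - 15/(-1)) = 3 - (15 - 15*(-1)) = 3 - (15 - 1*(-15)) = 3 - (15 + 15) = 3 - 1*30 = 3 - 30 = -27)
C = -27
(C + o(G))*N = (-27 - 4)*2 = -31*2 = -62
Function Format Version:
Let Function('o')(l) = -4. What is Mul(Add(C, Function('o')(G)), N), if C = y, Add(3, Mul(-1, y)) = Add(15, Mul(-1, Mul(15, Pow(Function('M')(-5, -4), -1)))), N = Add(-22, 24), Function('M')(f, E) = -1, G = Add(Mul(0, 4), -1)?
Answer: -62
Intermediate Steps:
G = -1 (G = Add(0, -1) = -1)
N = 2
y = -27 (y = Add(3, Mul(-1, Add(15, Mul(-1, Mul(15, Pow(-1, -1)))))) = Add(3, Mul(-1, Add(15, Mul(-1, Mul(15, -1))))) = Add(3, Mul(-1, Add(15, Mul(-1, -15)))) = Add(3, Mul(-1, Add(15, 15))) = Add(3, Mul(-1, 30)) = Add(3, -30) = -27)
C = -27
Mul(Add(C, Function('o')(G)), N) = Mul(Add(-27, -4), 2) = Mul(-31, 2) = -62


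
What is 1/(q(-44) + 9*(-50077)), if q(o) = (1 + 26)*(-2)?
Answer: -1/450747 ≈ -2.2185e-6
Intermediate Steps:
q(o) = -54 (q(o) = 27*(-2) = -54)
1/(q(-44) + 9*(-50077)) = 1/(-54 + 9*(-50077)) = 1/(-54 - 450693) = 1/(-450747) = -1/450747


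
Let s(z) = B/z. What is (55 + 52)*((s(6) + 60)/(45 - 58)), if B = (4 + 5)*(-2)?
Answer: -6099/13 ≈ -469.15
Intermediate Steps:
B = -18 (B = 9*(-2) = -18)
s(z) = -18/z
(55 + 52)*((s(6) + 60)/(45 - 58)) = (55 + 52)*((-18/6 + 60)/(45 - 58)) = 107*((-18*1/6 + 60)/(-13)) = 107*((-3 + 60)*(-1/13)) = 107*(57*(-1/13)) = 107*(-57/13) = -6099/13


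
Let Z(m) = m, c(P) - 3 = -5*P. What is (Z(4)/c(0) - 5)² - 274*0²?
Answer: 121/9 ≈ 13.444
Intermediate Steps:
c(P) = 3 - 5*P
(Z(4)/c(0) - 5)² - 274*0² = (4/(3 - 5*0) - 5)² - 274*0² = (4/(3 + 0) - 5)² - 274*0 = (4/3 - 5)² + 0 = (-11/3)² + 0 = 121/9 + 0 = 121/9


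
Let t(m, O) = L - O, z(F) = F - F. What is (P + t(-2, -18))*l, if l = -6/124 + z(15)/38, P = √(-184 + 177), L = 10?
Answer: -42/31 - 3*I*√7/62 ≈ -1.3548 - 0.12802*I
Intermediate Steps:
z(F) = 0
t(m, O) = 10 - O
P = I*√7 (P = √(-7) = I*√7 ≈ 2.6458*I)
l = -3/62 (l = -6/124 + 0/38 = -6*1/124 + 0*(1/38) = -3/62 + 0 = -3/62 ≈ -0.048387)
(P + t(-2, -18))*l = (I*√7 + (10 - 1*(-18)))*(-3/62) = (I*√7 + (10 + 18))*(-3/62) = (I*√7 + 28)*(-3/62) = (28 + I*√7)*(-3/62) = -42/31 - 3*I*√7/62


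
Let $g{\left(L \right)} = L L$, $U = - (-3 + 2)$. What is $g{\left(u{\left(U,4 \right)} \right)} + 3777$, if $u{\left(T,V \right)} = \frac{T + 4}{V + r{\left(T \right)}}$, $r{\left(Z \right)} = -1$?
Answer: $\frac{34018}{9} \approx 3779.8$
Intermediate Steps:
$U = 1$ ($U = \left(-1\right) \left(-1\right) = 1$)
$u{\left(T,V \right)} = \frac{4 + T}{-1 + V}$ ($u{\left(T,V \right)} = \frac{T + 4}{V - 1} = \frac{4 + T}{-1 + V}$)
$g{\left(L \right)} = L^{2}$
$g{\left(u{\left(U,4 \right)} \right)} + 3777 = \left(\frac{4 + 1}{-1 + 4}\right)^{2} + 3777 = \left(\frac{1}{3} \cdot 5\right)^{2} + 3777 = \left(\frac{5}{3}\right)^{2} + 3777 = \frac{25}{9} + 3777 = \frac{34018}{9}$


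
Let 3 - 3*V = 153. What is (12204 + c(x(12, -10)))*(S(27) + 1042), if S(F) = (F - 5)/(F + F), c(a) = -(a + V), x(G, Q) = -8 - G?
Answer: 345451730/27 ≈ 1.2795e+7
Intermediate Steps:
V = -50 (V = 1 - ⅓*153 = 1 - 51 = -50)
c(a) = 50 - a (c(a) = -(a - 50) = -(-50 + a) = 50 - a)
S(F) = (-5 + F)/(2*F) (S(F) = (-5 + F)/((2*F)) = (-5 + F)*(1/(2*F)) = (-5 + F)/(2*F))
(12204 + c(x(12, -10)))*(S(27) + 1042) = (12204 + (50 - (-8 - 1*12)))*((½)*(-5 + 27)/27 + 1042) = (12204 + (50 - (-8 - 12)))*((½)*(1/27)*22 + 1042) = (12204 + (50 - 1*(-20)))*(11/27 + 1042) = (12204 + (50 + 20))*(28145/27) = (12204 + 70)*(28145/27) = 12274*(28145/27) = 345451730/27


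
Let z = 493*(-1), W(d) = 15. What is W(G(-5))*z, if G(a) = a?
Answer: -7395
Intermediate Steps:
z = -493
W(G(-5))*z = 15*(-493) = -7395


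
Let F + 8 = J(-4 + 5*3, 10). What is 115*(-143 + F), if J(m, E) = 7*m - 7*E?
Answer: -16560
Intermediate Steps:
J(m, E) = -7*E + 7*m
F = -1 (F = -8 + (-7*10 + 7*(-4 + 5*3)) = -8 + (-70 + 7*(-4 + 15)) = -8 + (-70 + 7*11) = -8 + (-70 + 77) = -8 + 7 = -1)
115*(-143 + F) = 115*(-143 - 1) = 115*(-144) = -16560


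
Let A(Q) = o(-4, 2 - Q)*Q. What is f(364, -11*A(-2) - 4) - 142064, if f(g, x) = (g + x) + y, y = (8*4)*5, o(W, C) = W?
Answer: -141632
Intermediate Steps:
A(Q) = -4*Q
y = 160 (y = 32*5 = 160)
f(g, x) = 160 + g + x (f(g, x) = (g + x) + 160 = 160 + g + x)
f(364, -11*A(-2) - 4) - 142064 = (160 + 364 + (-(-44)*(-2) - 4)) - 142064 = (160 + 364 + (-11*8 - 4)) - 142064 = (160 + 364 + (-88 - 4)) - 142064 = (160 + 364 - 92) - 142064 = 432 - 142064 = -141632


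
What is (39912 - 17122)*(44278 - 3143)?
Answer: 937466650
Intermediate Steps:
(39912 - 17122)*(44278 - 3143) = 22790*41135 = 937466650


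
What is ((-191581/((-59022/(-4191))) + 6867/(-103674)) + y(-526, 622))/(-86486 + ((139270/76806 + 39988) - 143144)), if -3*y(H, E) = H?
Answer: 9739314045726944/137541670004765177 ≈ 0.070810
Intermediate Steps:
y(H, E) = -H/3
((-191581/((-59022/(-4191))) + 6867/(-103674)) + y(-526, 622))/(-86486 + ((139270/76806 + 39988) - 143144)) = ((-191581/((-59022/(-4191))) + 6867/(-103674)) - 1/3*(-526))/(-86486 + ((139270/76806 + 39988) - 143144)) = ((-191581/((-59022*(-1/4191))) + 6867*(-1/103674)) + 526/3)/(-86486 + ((139270*(1/76806) + 39988) - 143144)) = ((-191581/19674/1397 - 2289/34558) + 526/3)/(-86486 + ((69635/38403 + 39988) - 143144)) = ((-191581*1397/19674 - 2289/34558) + 526/3)/(-86486 + (1535728799/38403 - 143144)) = ((-267638657/19674 - 2289/34558) + 526/3)/(-86486 - 3961430233/38403) = (-2312275435598/169973523 + 526/3)/(-7282752091/38403) = -2282473411232/169973523*(-38403/7282752091) = 9739314045726944/137541670004765177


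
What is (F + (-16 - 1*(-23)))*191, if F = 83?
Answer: 17190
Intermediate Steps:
(F + (-16 - 1*(-23)))*191 = (83 + (-16 - 1*(-23)))*191 = (83 + (-16 + 23))*191 = (83 + 7)*191 = 90*191 = 17190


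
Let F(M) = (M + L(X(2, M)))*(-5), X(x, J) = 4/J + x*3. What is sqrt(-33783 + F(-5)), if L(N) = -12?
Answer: I*sqrt(33698) ≈ 183.57*I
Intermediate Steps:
X(x, J) = 3*x + 4/J (X(x, J) = 4/J + 3*x = 3*x + 4/J)
F(M) = 60 - 5*M (F(M) = (M - 12)*(-5) = (-12 + M)*(-5) = 60 - 5*M)
sqrt(-33783 + F(-5)) = sqrt(-33783 + (60 - 5*(-5))) = sqrt(-33783 + (60 + 25)) = sqrt(-33783 + 85) = sqrt(-33698) = I*sqrt(33698)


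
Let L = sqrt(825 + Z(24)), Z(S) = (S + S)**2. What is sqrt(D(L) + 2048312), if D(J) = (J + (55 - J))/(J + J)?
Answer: sqrt(80217149791968 + 344190*sqrt(3129))/6258 ≈ 1431.2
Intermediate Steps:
Z(S) = 4*S**2 (Z(S) = (2*S)**2 = 4*S**2)
L = sqrt(3129) (L = sqrt(825 + 4*24**2) = sqrt(825 + 4*576) = sqrt(825 + 2304) = sqrt(3129) ≈ 55.937)
D(J) = 55/(2*J) (D(J) = 55/((2*J)) = 55*(1/(2*J)) = 55/(2*J))
sqrt(D(L) + 2048312) = sqrt(55/(2*(sqrt(3129))) + 2048312) = sqrt(55*(sqrt(3129)/3129)/2 + 2048312) = sqrt(55*sqrt(3129)/6258 + 2048312) = sqrt(2048312 + 55*sqrt(3129)/6258)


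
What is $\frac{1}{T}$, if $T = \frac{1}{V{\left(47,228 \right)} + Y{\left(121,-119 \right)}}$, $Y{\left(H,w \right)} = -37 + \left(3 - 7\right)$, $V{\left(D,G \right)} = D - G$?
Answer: $-222$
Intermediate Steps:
$Y{\left(H,w \right)} = -41$ ($Y{\left(H,w \right)} = -37 + \left(3 - 7\right) = -37 - 4 = -41$)
$T = - \frac{1}{222}$ ($T = \frac{1}{\left(47 - 228\right) - 41} = \frac{1}{-181 - 41} = \frac{1}{-222} = - \frac{1}{222} \approx -0.0045045$)
$\frac{1}{T} = \frac{1}{- \frac{1}{222}} = -222$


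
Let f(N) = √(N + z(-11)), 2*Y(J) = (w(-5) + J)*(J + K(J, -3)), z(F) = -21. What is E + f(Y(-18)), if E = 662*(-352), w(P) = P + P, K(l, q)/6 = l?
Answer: -233024 + √1743 ≈ -2.3298e+5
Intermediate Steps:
K(l, q) = 6*l
w(P) = 2*P
Y(J) = 7*J*(-10 + J)/2 (Y(J) = ((2*(-5) + J)*(J + 6*J))/2 = ((-10 + J)*(7*J))/2 = (7*J*(-10 + J))/2 = 7*J*(-10 + J)/2)
f(N) = √(-21 + N) (f(N) = √(N - 21) = √(-21 + N))
E = -233024
E + f(Y(-18)) = -233024 + √(-21 + (7/2)*(-18)*(-10 - 18)) = -233024 + √(-21 + (7/2)*(-18)*(-28)) = -233024 + √(-21 + 1764) = -233024 + √1743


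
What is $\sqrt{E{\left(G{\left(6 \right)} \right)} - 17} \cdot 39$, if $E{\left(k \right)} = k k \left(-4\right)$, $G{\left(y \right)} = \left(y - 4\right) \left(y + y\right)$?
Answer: $39 i \sqrt{2321} \approx 1878.9 i$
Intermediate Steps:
$G{\left(y \right)} = 2 y \left(-4 + y\right)$ ($G{\left(y \right)} = \left(-4 + y\right) 2 y = 2 y \left(-4 + y\right)$)
$E{\left(k \right)} = - 4 k^{2}$ ($E{\left(k \right)} = k^{2} \left(-4\right) = - 4 k^{2}$)
$\sqrt{E{\left(G{\left(6 \right)} \right)} - 17} \cdot 39 = \sqrt{- 4 \left(2 \cdot 6 \left(-4 + 6\right)\right)^{2} - 17} \cdot 39 = \sqrt{- 4 \left(2 \cdot 6 \cdot 2\right)^{2} - 17} \cdot 39 = \sqrt{- 4 \cdot 24^{2} - 17} \cdot 39 = \sqrt{\left(-4\right) 576 - 17} \cdot 39 = \sqrt{-2304 - 17} \cdot 39 = \sqrt{-2321} \cdot 39 = i \sqrt{2321} \cdot 39 = 39 i \sqrt{2321}$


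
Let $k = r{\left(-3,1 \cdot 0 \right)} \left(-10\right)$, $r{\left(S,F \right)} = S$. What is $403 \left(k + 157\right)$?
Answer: $75361$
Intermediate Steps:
$k = 30$ ($k = \left(-3\right) \left(-10\right) = 30$)
$403 \left(k + 157\right) = 403 \left(30 + 157\right) = 403 \cdot 187 = 75361$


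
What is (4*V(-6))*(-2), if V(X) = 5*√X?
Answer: -40*I*√6 ≈ -97.98*I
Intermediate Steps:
(4*V(-6))*(-2) = (4*(5*√(-6)))*(-2) = (4*(5*(I*√6)))*(-2) = (4*(5*I*√6))*(-2) = (20*I*√6)*(-2) = -40*I*√6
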